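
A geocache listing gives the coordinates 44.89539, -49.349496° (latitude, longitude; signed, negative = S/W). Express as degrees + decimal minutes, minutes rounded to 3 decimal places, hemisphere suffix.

Lat: 44° + 0.895390 × 60 = 44° 53.72340′
Longitude is negative → W; |value| = 49.349496
Longitude: fractional part 0.349496 → 20.96976 minutes

44° 53.723′ N, 49° 20.970′ W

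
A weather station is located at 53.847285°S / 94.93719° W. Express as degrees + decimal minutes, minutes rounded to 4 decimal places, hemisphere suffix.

φ: 53° + 0.847285 × 60 = 53° 50.837100′
λ: 94° + 0.937190 × 60 = 94° 56.231400′

53° 50.8371′ S, 94° 56.2314′ W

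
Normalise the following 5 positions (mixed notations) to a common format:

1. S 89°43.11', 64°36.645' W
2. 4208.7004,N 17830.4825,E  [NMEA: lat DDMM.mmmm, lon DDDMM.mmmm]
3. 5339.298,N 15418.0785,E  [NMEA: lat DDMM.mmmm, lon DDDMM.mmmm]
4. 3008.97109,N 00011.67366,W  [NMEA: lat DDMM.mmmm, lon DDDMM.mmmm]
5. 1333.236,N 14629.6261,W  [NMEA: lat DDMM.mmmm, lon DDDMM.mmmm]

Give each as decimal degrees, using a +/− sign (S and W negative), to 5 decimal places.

Point 1:
  φ: 89 + 43.11/60 = 89.718500
  S ⇒ negate
  Longitude: 64 + 36.645/60 = 64.610750
  W → negative
Point 2:
  φ: degrees = first 2 digits = 42, minutes = 8.7004; 42 + 8.7004/60 = 42.145007
  N → positive
  Longitude: degrees = first 3 digits = 178, minutes = 30.4825; 178 + 30.4825/60 = 178.508042
  E ⇒ keep positive
Point 3:
  Lat: split at 2 digits → 53° and 39.298′; 53 + 39.298/60 = 53.654967
  N → positive
  Longitude: degrees = first 3 digits = 154, minutes = 18.0785; 154 + 18.0785/60 = 154.301308
  E ⇒ keep positive
Point 4:
  Latitude: split at 2 digits → 30° and 8.97109′; 30 + 8.97109/60 = 30.149518
  N → positive
  Lon: degrees = first 3 digits = 0, minutes = 11.67366; 0 + 11.67366/60 = 0.194561
  W → negative
Point 5:
  Lat: degrees = first 2 digits = 13, minutes = 33.236; 13 + 33.236/60 = 13.553933
  N ⇒ keep positive
  Lon: degrees = first 3 digits = 146, minutes = 29.6261; 146 + 29.6261/60 = 146.493768
  W → negative

1. -89.71850, -64.61075
2. 42.14501, 178.50804
3. 53.65497, 154.30131
4. 30.14952, -0.19456
5. 13.55393, -146.49377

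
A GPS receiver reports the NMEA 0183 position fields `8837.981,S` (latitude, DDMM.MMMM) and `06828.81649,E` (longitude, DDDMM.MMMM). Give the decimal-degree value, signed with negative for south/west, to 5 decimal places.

φ: degrees = first 2 digits = 88, minutes = 37.981; 88 + 37.981/60 = 88.633017
S ⇒ negate
λ: degrees = first 3 digits = 68, minutes = 28.81649; 68 + 28.81649/60 = 68.480275
E ⇒ keep positive

-88.63302, 68.48027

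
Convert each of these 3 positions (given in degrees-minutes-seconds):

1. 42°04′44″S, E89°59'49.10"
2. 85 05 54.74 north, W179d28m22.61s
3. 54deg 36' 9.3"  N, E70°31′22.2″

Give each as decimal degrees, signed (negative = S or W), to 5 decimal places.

1. -42.07889, 89.99697
2. 85.09854, -179.47295
3. 54.60258, 70.52283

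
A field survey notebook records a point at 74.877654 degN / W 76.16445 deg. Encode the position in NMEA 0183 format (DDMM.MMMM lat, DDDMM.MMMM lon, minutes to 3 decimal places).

7452.659,N / 07609.867,W

φ: 74° + 0.877654 × 60 = 74° 52.65924′
λ: 76° + 0.164450 × 60 = 76° 9.86700′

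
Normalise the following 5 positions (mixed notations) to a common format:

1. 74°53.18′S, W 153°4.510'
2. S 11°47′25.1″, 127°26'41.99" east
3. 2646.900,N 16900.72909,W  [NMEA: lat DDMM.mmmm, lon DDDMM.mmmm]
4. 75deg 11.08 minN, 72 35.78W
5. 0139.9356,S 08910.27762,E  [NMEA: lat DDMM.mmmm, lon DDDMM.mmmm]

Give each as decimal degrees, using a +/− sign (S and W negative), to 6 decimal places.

1. -74.886333, -153.075167
2. -11.790306, 127.444997
3. 26.781667, -169.012152
4. 75.184667, -72.596333
5. -1.665593, 89.171294

Point 1:
  Latitude: 74 + 53.18/60 = 74.8863333
  hemisphere S, so the sign is −
  λ: 4.51′ = 0.075167°; total 153.0751667
  W ⇒ negate
Point 2:
  Latitude: 47′ + 25.1″ = 47.41833′; 11 + 47.41833/60 = 11.7903056
  hemisphere S, so the sign is −
  λ: 26′ + 41.99″ = 26.69983′; 127 + 26.69983/60 = 127.4449972
  E ⇒ keep positive
Point 3:
  φ: split at 2 digits → 26° and 46.9′; 26 + 46.9/60 = 26.7816667
  N ⇒ keep positive
  Longitude: split at 3 digits → 169° and 0.72909′; 169 + 0.72909/60 = 169.0121515
  hemisphere W, so the sign is −
Point 4:
  Latitude: 75 + 11.08/60 = 75.1846667
  N ⇒ keep positive
  Lon: 35.78′ = 0.596333°; total 72.5963333
  W ⇒ negate
Point 5:
  φ: degrees = first 2 digits = 1, minutes = 39.9356; 1 + 39.9356/60 = 1.6655933
  S ⇒ negate
  Lon: degrees = first 3 digits = 89, minutes = 10.27762; 89 + 10.27762/60 = 89.1712937
  E ⇒ keep positive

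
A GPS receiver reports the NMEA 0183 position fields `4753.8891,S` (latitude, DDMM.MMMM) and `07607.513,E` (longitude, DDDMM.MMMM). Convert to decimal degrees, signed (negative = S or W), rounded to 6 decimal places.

-47.898152, 76.125217

φ: degrees = first 2 digits = 47, minutes = 53.8891; 47 + 53.8891/60 = 47.8981517
hemisphere S, so the sign is −
λ: split at 3 digits → 076° and 7.513′; 76 + 7.513/60 = 76.1252167
E ⇒ keep positive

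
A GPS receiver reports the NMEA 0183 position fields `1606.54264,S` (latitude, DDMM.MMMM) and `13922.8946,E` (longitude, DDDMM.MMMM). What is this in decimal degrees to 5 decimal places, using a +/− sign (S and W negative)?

-16.10904, 139.38158

φ: degrees = first 2 digits = 16, minutes = 6.54264; 16 + 6.54264/60 = 16.109044
S ⇒ negate
λ: split at 3 digits → 139° and 22.8946′; 139 + 22.8946/60 = 139.381577
E → positive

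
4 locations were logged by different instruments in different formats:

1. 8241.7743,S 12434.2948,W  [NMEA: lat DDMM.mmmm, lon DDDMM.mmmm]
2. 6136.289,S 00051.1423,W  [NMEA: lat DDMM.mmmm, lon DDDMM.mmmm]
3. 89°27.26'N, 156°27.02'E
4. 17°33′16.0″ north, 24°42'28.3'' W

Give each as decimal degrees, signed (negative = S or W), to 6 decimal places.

1. -82.696238, -124.571580
2. -61.604817, -0.852372
3. 89.454333, 156.450333
4. 17.554444, -24.707861

Point 1:
  φ: split at 2 digits → 82° and 41.7743′; 82 + 41.7743/60 = 82.6962383
  S → negative
  λ: split at 3 digits → 124° and 34.2948′; 124 + 34.2948/60 = 124.5715800
  hemisphere W, so the sign is −
Point 2:
  φ: split at 2 digits → 61° and 36.289′; 61 + 36.289/60 = 61.6048167
  hemisphere S, so the sign is −
  Longitude: split at 3 digits → 000° and 51.1423′; 0 + 51.1423/60 = 0.8523717
  hemisphere W, so the sign is −
Point 3:
  φ: 89 + 27.26/60 = 89.4543333
  N → positive
  Lon: 27.02′ = 0.450333°; total 156.4503333
  E ⇒ keep positive
Point 4:
  Latitude: 17 + 33/60 + 16/3600 = 17.5544444
  N → positive
  λ: 24° + 42/60 + 28.3/3600 = 24 + 0.700000 + 0.007861 = 24.7078611
  hemisphere W, so the sign is −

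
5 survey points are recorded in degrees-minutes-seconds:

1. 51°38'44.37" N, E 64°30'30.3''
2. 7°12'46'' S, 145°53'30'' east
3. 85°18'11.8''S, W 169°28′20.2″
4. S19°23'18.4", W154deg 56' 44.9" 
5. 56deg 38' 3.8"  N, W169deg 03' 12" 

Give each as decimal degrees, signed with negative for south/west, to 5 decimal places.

Point 1:
  Latitude: 51 + 38/60 + 44.37/3600 = 51.645658
  N ⇒ keep positive
  Lon: 64 + 30/60 + 30.3/3600 = 64.508417
  E → positive
Point 2:
  φ: 12′ + 46″ = 12.76667′; 7 + 12.76667/60 = 7.212778
  hemisphere S, so the sign is −
  Lon: 145 + 53/60 + 30/3600 = 145.891667
  E → positive
Point 3:
  Lat: 85 + 18/60 + 11.8/3600 = 85.303278
  S → negative
  Longitude: 169 + 28/60 + 20.2/3600 = 169.472278
  W ⇒ negate
Point 4:
  Lat: 19° + 23/60 + 18.4/3600 = 19 + 0.383333 + 0.005111 = 19.388444
  hemisphere S, so the sign is −
  Longitude: 56′ + 44.9″ = 56.74833′; 154 + 56.74833/60 = 154.945806
  W ⇒ negate
Point 5:
  Latitude: 56° + 38/60 + 3.8/3600 = 56 + 0.633333 + 0.001056 = 56.634389
  N → positive
  λ: 169 + 3/60 + 12/3600 = 169.053333
  W → negative

1. 51.64566, 64.50842
2. -7.21278, 145.89167
3. -85.30328, -169.47228
4. -19.38844, -154.94581
5. 56.63439, -169.05333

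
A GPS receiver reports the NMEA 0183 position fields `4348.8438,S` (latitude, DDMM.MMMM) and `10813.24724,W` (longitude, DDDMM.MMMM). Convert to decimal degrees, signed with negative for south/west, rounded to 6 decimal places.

Latitude: split at 2 digits → 43° and 48.8438′; 43 + 48.8438/60 = 43.8140633
hemisphere S, so the sign is −
Lon: degrees = first 3 digits = 108, minutes = 13.24724; 108 + 13.24724/60 = 108.2207873
hemisphere W, so the sign is −

-43.814063, -108.220787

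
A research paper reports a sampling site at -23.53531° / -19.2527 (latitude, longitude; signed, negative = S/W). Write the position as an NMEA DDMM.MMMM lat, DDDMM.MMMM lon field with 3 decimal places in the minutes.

2332.119,S / 01915.162,W

Latitude is negative → S; |value| = 23.535310
φ: minutes = (23.535310 − 23) × 60 = 32.11860
Longitude is negative → W; |value| = 19.252700
λ: fractional part 0.252700 → 15.16200 minutes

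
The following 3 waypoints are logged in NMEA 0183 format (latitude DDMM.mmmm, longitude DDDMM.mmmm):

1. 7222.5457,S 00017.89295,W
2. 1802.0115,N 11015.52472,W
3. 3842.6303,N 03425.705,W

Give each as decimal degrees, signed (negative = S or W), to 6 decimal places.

1. -72.375762, -0.298216
2. 18.033525, -110.258745
3. 38.710505, -34.428417

Point 1:
  Latitude: degrees = first 2 digits = 72, minutes = 22.5457; 72 + 22.5457/60 = 72.3757617
  hemisphere S, so the sign is −
  Lon: split at 3 digits → 000° and 17.89295′; 0 + 17.89295/60 = 0.2982158
  W ⇒ negate
Point 2:
  Lat: degrees = first 2 digits = 18, minutes = 2.0115; 18 + 2.0115/60 = 18.0335250
  N ⇒ keep positive
  λ: split at 3 digits → 110° and 15.52472′; 110 + 15.52472/60 = 110.2587453
  hemisphere W, so the sign is −
Point 3:
  φ: degrees = first 2 digits = 38, minutes = 42.6303; 38 + 42.6303/60 = 38.7105050
  N ⇒ keep positive
  Longitude: split at 3 digits → 034° and 25.705′; 34 + 25.705/60 = 34.4284167
  hemisphere W, so the sign is −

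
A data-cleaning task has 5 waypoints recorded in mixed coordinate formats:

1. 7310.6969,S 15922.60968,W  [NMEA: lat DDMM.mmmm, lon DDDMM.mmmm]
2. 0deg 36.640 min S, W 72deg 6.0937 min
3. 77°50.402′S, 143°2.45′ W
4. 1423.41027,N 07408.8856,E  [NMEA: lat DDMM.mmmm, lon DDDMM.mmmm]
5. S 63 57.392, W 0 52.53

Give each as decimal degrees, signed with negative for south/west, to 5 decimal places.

1. -73.17828, -159.37683
2. -0.61067, -72.10156
3. -77.84003, -143.04083
4. 14.39017, 74.14809
5. -63.95653, -0.87550

Point 1:
  Latitude: split at 2 digits → 73° and 10.6969′; 73 + 10.6969/60 = 73.178282
  S → negative
  Longitude: degrees = first 3 digits = 159, minutes = 22.60968; 159 + 22.60968/60 = 159.376828
  hemisphere W, so the sign is −
Point 2:
  Latitude: 36.64′ = 0.610667°; total 0.610667
  S → negative
  λ: 72 + 6.0937/60 = 72.101562
  hemisphere W, so the sign is −
Point 3:
  Latitude: 50.402′ = 0.840033°; total 77.840033
  S ⇒ negate
  λ: 2.45′ = 0.040833°; total 143.040833
  W ⇒ negate
Point 4:
  Latitude: split at 2 digits → 14° and 23.41027′; 14 + 23.41027/60 = 14.390171
  N ⇒ keep positive
  λ: split at 3 digits → 074° and 8.8856′; 74 + 8.8856/60 = 74.148093
  E → positive
Point 5:
  φ: 63 + 57.392/60 = 63.956533
  hemisphere S, so the sign is −
  Lon: 52.53′ = 0.875500°; total 0.875500
  W → negative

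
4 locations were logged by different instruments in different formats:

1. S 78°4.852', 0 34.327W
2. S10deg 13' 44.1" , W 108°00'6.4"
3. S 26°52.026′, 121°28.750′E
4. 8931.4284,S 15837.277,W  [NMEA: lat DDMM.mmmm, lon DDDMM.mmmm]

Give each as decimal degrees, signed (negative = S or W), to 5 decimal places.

Point 1:
  Latitude: 78 + 4.852/60 = 78.080867
  S → negative
  λ: 0 + 34.327/60 = 0.572117
  W ⇒ negate
Point 2:
  Lat: 10° + 13/60 + 44.1/3600 = 10 + 0.216667 + 0.012250 = 10.228917
  hemisphere S, so the sign is −
  Lon: 0′ + 6.4″ = 0.10667′; 108 + 0.10667/60 = 108.001778
  W → negative
Point 3:
  Lat: 52.026′ = 0.867100°; total 26.867100
  S → negative
  Lon: 121 + 28.75/60 = 121.479167
  E → positive
Point 4:
  Latitude: split at 2 digits → 89° and 31.4284′; 89 + 31.4284/60 = 89.523807
  hemisphere S, so the sign is −
  Longitude: split at 3 digits → 158° and 37.277′; 158 + 37.277/60 = 158.621283
  W ⇒ negate

1. -78.08087, -0.57212
2. -10.22892, -108.00178
3. -26.86710, 121.47917
4. -89.52381, -158.62128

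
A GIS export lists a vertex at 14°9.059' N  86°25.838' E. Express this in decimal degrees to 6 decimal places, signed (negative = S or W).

Lat: 9.059′ = 0.150983°; total 14.1509833
N ⇒ keep positive
λ: 25.838′ = 0.430633°; total 86.4306333
E ⇒ keep positive

14.150983, 86.430633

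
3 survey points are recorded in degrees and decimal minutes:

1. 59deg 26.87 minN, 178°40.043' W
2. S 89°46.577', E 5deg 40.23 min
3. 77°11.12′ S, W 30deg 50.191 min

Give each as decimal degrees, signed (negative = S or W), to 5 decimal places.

1. 59.44783, -178.66738
2. -89.77628, 5.67050
3. -77.18533, -30.83652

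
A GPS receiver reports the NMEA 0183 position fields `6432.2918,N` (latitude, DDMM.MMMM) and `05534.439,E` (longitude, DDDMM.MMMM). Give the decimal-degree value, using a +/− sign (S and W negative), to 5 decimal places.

φ: degrees = first 2 digits = 64, minutes = 32.2918; 64 + 32.2918/60 = 64.538197
N → positive
λ: split at 3 digits → 055° and 34.439′; 55 + 34.439/60 = 55.573983
E → positive

64.53820, 55.57398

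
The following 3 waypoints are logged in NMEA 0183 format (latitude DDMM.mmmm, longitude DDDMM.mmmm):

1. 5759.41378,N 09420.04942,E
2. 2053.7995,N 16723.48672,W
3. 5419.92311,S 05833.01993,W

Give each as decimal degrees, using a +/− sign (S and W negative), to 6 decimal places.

1. 57.990230, 94.334157
2. 20.896658, -167.391445
3. -54.332052, -58.550332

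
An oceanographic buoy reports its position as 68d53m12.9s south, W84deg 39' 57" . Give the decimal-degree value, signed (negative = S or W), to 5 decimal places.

-68.88692, -84.66583

φ: 68° + 53/60 + 12.9/3600 = 68 + 0.883333 + 0.003583 = 68.886917
S → negative
λ: 84° + 39/60 + 57/3600 = 84 + 0.650000 + 0.015833 = 84.665833
hemisphere W, so the sign is −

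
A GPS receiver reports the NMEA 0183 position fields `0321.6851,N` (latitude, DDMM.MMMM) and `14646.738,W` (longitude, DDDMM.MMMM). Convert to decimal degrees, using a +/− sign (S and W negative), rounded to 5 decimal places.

3.36142, -146.77897

Latitude: degrees = first 2 digits = 3, minutes = 21.6851; 3 + 21.6851/60 = 3.361418
N → positive
λ: split at 3 digits → 146° and 46.738′; 146 + 46.738/60 = 146.778967
hemisphere W, so the sign is −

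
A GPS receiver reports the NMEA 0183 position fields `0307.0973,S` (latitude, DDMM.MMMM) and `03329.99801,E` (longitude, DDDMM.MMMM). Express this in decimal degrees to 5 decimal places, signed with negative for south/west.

-3.11829, 33.49997

φ: split at 2 digits → 03° and 7.0973′; 3 + 7.0973/60 = 3.118288
hemisphere S, so the sign is −
Lon: degrees = first 3 digits = 33, minutes = 29.99801; 33 + 29.99801/60 = 33.499967
E ⇒ keep positive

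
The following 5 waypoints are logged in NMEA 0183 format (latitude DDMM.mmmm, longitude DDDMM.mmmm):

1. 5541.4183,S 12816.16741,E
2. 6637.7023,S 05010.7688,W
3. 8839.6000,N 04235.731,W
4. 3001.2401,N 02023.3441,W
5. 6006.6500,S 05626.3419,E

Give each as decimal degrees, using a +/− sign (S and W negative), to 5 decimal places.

Point 1:
  Latitude: degrees = first 2 digits = 55, minutes = 41.4183; 55 + 41.4183/60 = 55.690305
  S → negative
  Longitude: degrees = first 3 digits = 128, minutes = 16.16741; 128 + 16.16741/60 = 128.269457
  E ⇒ keep positive
Point 2:
  Lat: degrees = first 2 digits = 66, minutes = 37.7023; 66 + 37.7023/60 = 66.628372
  hemisphere S, so the sign is −
  λ: degrees = first 3 digits = 50, minutes = 10.7688; 50 + 10.7688/60 = 50.179480
  W ⇒ negate
Point 3:
  Latitude: split at 2 digits → 88° and 39.6′; 88 + 39.6/60 = 88.660000
  N → positive
  λ: degrees = first 3 digits = 42, minutes = 35.731; 42 + 35.731/60 = 42.595517
  W ⇒ negate
Point 4:
  Latitude: split at 2 digits → 30° and 1.2401′; 30 + 1.2401/60 = 30.020668
  N ⇒ keep positive
  λ: degrees = first 3 digits = 20, minutes = 23.3441; 20 + 23.3441/60 = 20.389068
  W → negative
Point 5:
  Latitude: degrees = first 2 digits = 60, minutes = 6.65; 60 + 6.65/60 = 60.110833
  hemisphere S, so the sign is −
  Longitude: degrees = first 3 digits = 56, minutes = 26.3419; 56 + 26.3419/60 = 56.439032
  E ⇒ keep positive

1. -55.69031, 128.26946
2. -66.62837, -50.17948
3. 88.66000, -42.59552
4. 30.02067, -20.38907
5. -60.11083, 56.43903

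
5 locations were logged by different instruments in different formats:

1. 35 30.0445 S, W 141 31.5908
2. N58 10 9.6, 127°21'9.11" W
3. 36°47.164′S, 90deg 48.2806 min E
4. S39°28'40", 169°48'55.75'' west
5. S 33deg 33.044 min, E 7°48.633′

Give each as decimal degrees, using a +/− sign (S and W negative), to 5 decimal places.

1. -35.50074, -141.52651
2. 58.16933, -127.35253
3. -36.78607, 90.80468
4. -39.47778, -169.81549
5. -33.55073, 7.81055

Point 1:
  Lat: 30.0445′ = 0.500742°; total 35.500742
  hemisphere S, so the sign is −
  Longitude: 31.5908′ = 0.526513°; total 141.526513
  hemisphere W, so the sign is −
Point 2:
  Lat: 10′ + 9.6″ = 10.16000′; 58 + 10.16000/60 = 58.169333
  N → positive
  Lon: 127° + 21/60 + 9.11/3600 = 127 + 0.350000 + 0.002531 = 127.352531
  W → negative
Point 3:
  φ: 36 + 47.164/60 = 36.786067
  S → negative
  λ: 48.2806′ = 0.804677°; total 90.804677
  E → positive
Point 4:
  Latitude: 39 + 28/60 + 40/3600 = 39.477778
  hemisphere S, so the sign is −
  Lon: 169 + 48/60 + 55.75/3600 = 169.815486
  hemisphere W, so the sign is −
Point 5:
  Lat: 33.044′ = 0.550733°; total 33.550733
  hemisphere S, so the sign is −
  Longitude: 7 + 48.633/60 = 7.810550
  E ⇒ keep positive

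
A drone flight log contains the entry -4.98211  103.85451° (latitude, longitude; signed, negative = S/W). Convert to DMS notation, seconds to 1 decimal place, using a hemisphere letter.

Latitude is negative → S; |value| = 4.982110
Latitude: 0.982110 × 60 = 58.92660′ → 58′, remainder × 60 = 55.596″
Lon: whole degrees 103; 51.27060′ → 51′ and 16.236″

4°58′55.6″ S, 103°51′16.2″ E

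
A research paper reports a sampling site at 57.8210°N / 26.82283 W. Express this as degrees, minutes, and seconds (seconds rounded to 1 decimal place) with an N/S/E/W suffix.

57°49′15.6″ N, 26°49′22.2″ W

φ: whole degrees 57; 49.26000′ → 49′ and 15.600″
λ: 0.822830° → 49.36980′; 0.36980 × 60 = 22.188″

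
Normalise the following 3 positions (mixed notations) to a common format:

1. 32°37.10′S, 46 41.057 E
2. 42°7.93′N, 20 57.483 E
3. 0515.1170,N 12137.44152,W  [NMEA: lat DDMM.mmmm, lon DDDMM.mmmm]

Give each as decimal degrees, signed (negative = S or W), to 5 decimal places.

Point 1:
  φ: 37.1′ = 0.618333°; total 32.618333
  S ⇒ negate
  Longitude: 41.057′ = 0.684283°; total 46.684283
  E → positive
Point 2:
  Lat: 7.93′ = 0.132167°; total 42.132167
  N ⇒ keep positive
  Longitude: 57.483′ = 0.958050°; total 20.958050
  E ⇒ keep positive
Point 3:
  Latitude: split at 2 digits → 05° and 15.117′; 5 + 15.117/60 = 5.251950
  N → positive
  Lon: degrees = first 3 digits = 121, minutes = 37.44152; 121 + 37.44152/60 = 121.624025
  W ⇒ negate

1. -32.61833, 46.68428
2. 42.13217, 20.95805
3. 5.25195, -121.62403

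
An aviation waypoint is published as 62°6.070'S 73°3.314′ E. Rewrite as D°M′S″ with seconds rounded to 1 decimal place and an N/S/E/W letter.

Latitude: 6.07000′ → 6′ and 0.07000 × 60 = 4.200″
Lon: 3.31400′ → 3′ and 0.31400 × 60 = 18.840″

62°06′4.2″ S, 73°03′18.8″ E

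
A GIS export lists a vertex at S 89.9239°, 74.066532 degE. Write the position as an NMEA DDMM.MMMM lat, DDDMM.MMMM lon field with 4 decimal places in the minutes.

φ: 89° + 0.923900 × 60 = 89° 55.434000′
λ: 74° + 0.066532 × 60 = 74° 3.991920′

8955.4340,S / 07403.9919,E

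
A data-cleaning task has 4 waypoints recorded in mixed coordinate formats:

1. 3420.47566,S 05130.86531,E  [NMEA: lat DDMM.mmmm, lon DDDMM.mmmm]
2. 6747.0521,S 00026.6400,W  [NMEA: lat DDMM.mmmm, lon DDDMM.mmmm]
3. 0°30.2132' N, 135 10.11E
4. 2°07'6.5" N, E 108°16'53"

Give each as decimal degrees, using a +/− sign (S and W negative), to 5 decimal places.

Point 1:
  Lat: split at 2 digits → 34° and 20.47566′; 34 + 20.47566/60 = 34.341261
  hemisphere S, so the sign is −
  Lon: degrees = first 3 digits = 51, minutes = 30.86531; 51 + 30.86531/60 = 51.514422
  E → positive
Point 2:
  Latitude: split at 2 digits → 67° and 47.0521′; 67 + 47.0521/60 = 67.784202
  S ⇒ negate
  λ: degrees = first 3 digits = 0, minutes = 26.64; 0 + 26.64/60 = 0.444000
  W → negative
Point 3:
  Latitude: 0 + 30.2132/60 = 0.503553
  N ⇒ keep positive
  Lon: 135 + 10.11/60 = 135.168500
  E ⇒ keep positive
Point 4:
  φ: 2 + 7/60 + 6.5/3600 = 2.118472
  N ⇒ keep positive
  λ: 16′ + 53″ = 16.88333′; 108 + 16.88333/60 = 108.281389
  E ⇒ keep positive

1. -34.34126, 51.51442
2. -67.78420, -0.44400
3. 0.50355, 135.16850
4. 2.11847, 108.28139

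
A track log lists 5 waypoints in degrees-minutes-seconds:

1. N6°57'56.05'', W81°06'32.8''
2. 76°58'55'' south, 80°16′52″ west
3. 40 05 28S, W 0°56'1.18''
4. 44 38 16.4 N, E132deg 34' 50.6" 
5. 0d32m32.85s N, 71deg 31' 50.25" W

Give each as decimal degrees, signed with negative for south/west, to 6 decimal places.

1. 6.965569, -81.109111
2. -76.981944, -80.281111
3. -40.091111, -0.933661
4. 44.637889, 132.580722
5. 0.542458, -71.530625

Point 1:
  Latitude: 6 + 57/60 + 56.05/3600 = 6.9655694
  N → positive
  Lon: 81° + 6/60 + 32.8/3600 = 81 + 0.100000 + 0.009111 = 81.1091111
  W → negative
Point 2:
  Latitude: 58′ + 55″ = 58.91667′; 76 + 58.91667/60 = 76.9819444
  S → negative
  λ: 80 + 16/60 + 52/3600 = 80.2811111
  hemisphere W, so the sign is −
Point 3:
  Latitude: 40 + 5/60 + 28/3600 = 40.0911111
  S ⇒ negate
  Lon: 0 + 56/60 + 1.18/3600 = 0.9336611
  W ⇒ negate
Point 4:
  Latitude: 38′ + 16.4″ = 38.27333′; 44 + 38.27333/60 = 44.6378889
  N → positive
  λ: 34′ + 50.6″ = 34.84333′; 132 + 34.84333/60 = 132.5807222
  E → positive
Point 5:
  φ: 0 + 32/60 + 32.85/3600 = 0.5424583
  N → positive
  Lon: 31′ + 50.25″ = 31.83750′; 71 + 31.83750/60 = 71.5306250
  hemisphere W, so the sign is −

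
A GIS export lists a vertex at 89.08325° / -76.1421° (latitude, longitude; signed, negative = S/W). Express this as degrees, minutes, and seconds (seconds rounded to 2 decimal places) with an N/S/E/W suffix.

89°04′59.70″ N, 76°08′31.56″ W

φ: 0.083250 × 60 = 4.99500′ → 4′, remainder × 60 = 59.7000″
Longitude is negative → W; |value| = 76.142100
Lon: 0.142100 × 60 = 8.52600′ → 8′, remainder × 60 = 31.5600″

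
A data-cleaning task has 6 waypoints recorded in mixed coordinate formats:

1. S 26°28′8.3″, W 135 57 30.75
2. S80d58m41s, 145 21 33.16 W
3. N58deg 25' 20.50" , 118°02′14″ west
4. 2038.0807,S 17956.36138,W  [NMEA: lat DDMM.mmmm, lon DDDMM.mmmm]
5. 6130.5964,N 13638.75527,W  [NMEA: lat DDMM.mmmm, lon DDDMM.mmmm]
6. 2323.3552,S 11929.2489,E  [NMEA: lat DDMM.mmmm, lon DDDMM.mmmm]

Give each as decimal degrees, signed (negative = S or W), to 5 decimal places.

1. -26.46897, -135.95854
2. -80.97806, -145.35921
3. 58.42236, -118.03722
4. -20.63468, -179.93936
5. 61.50994, -136.64592
6. -23.38925, 119.48748

Point 1:
  φ: 26 + 28/60 + 8.3/3600 = 26.468972
  hemisphere S, so the sign is −
  Lon: 135° + 57/60 + 30.75/3600 = 135 + 0.950000 + 0.008542 = 135.958542
  W ⇒ negate
Point 2:
  φ: 58′ + 41″ = 58.68333′; 80 + 58.68333/60 = 80.978056
  S ⇒ negate
  Lon: 145 + 21/60 + 33.16/3600 = 145.359211
  W ⇒ negate
Point 3:
  Lat: 25′ + 20.5″ = 25.34167′; 58 + 25.34167/60 = 58.422361
  N ⇒ keep positive
  λ: 118° + 2/60 + 14/3600 = 118 + 0.033333 + 0.003889 = 118.037222
  W → negative
Point 4:
  Lat: degrees = first 2 digits = 20, minutes = 38.0807; 20 + 38.0807/60 = 20.634678
  S ⇒ negate
  Lon: degrees = first 3 digits = 179, minutes = 56.36138; 179 + 56.36138/60 = 179.939356
  W ⇒ negate
Point 5:
  φ: degrees = first 2 digits = 61, minutes = 30.5964; 61 + 30.5964/60 = 61.509940
  N → positive
  λ: split at 3 digits → 136° and 38.75527′; 136 + 38.75527/60 = 136.645921
  hemisphere W, so the sign is −
Point 6:
  Lat: degrees = first 2 digits = 23, minutes = 23.3552; 23 + 23.3552/60 = 23.389253
  hemisphere S, so the sign is −
  Longitude: degrees = first 3 digits = 119, minutes = 29.2489; 119 + 29.2489/60 = 119.487482
  E → positive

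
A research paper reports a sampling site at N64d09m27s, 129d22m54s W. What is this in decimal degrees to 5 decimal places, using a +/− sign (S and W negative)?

Latitude: 64 + 9/60 + 27/3600 = 64.157500
N → positive
Lon: 129° + 22/60 + 54/3600 = 129 + 0.366667 + 0.015000 = 129.381667
hemisphere W, so the sign is −

64.15750, -129.38167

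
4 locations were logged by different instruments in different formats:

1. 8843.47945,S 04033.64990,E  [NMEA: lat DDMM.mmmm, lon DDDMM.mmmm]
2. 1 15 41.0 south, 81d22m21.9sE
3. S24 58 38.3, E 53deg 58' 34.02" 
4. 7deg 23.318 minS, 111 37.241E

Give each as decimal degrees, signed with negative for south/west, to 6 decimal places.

1. -88.724658, 40.560832
2. -1.261389, 81.372750
3. -24.977306, 53.976117
4. -7.388633, 111.620683

Point 1:
  Latitude: split at 2 digits → 88° and 43.47945′; 88 + 43.47945/60 = 88.7246575
  S ⇒ negate
  Lon: split at 3 digits → 040° and 33.6499′; 40 + 33.6499/60 = 40.5608317
  E ⇒ keep positive
Point 2:
  Lat: 1 + 15/60 + 41/3600 = 1.2613889
  S → negative
  Lon: 81 + 22/60 + 21.9/3600 = 81.3727500
  E → positive
Point 3:
  Latitude: 24° + 58/60 + 38.3/3600 = 24 + 0.966667 + 0.010639 = 24.9773056
  hemisphere S, so the sign is −
  Lon: 53° + 58/60 + 34.02/3600 = 53 + 0.966667 + 0.009450 = 53.9761167
  E ⇒ keep positive
Point 4:
  φ: 7 + 23.318/60 = 7.3886333
  hemisphere S, so the sign is −
  λ: 111 + 37.241/60 = 111.6206833
  E → positive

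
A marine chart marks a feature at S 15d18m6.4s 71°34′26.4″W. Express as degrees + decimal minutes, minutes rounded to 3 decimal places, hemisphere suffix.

15° 18.107′ S, 71° 34.440′ W

Lat: seconds/60 = 0.10667; minutes = 18 + 0.10667 = 18.10667
Longitude: seconds/60 = 0.44000; minutes = 34 + 0.44000 = 34.44000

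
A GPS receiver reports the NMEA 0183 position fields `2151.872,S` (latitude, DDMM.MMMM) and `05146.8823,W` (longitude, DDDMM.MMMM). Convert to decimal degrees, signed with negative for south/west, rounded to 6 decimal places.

-21.864533, -51.781372

Latitude: degrees = first 2 digits = 21, minutes = 51.872; 21 + 51.872/60 = 21.8645333
hemisphere S, so the sign is −
Longitude: split at 3 digits → 051° and 46.8823′; 51 + 46.8823/60 = 51.7813717
hemisphere W, so the sign is −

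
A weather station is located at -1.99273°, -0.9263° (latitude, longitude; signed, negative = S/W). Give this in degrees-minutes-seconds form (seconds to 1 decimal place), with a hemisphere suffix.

Latitude is negative → S; |value| = 1.992730
Lat: 0.992730° → 59.56380′; 0.56380 × 60 = 33.828″
Longitude is negative → W; |value| = 0.926300
λ: 0.926300 × 60 = 55.57800′ → 55′, remainder × 60 = 34.680″

1°59′33.8″ S, 0°55′34.7″ W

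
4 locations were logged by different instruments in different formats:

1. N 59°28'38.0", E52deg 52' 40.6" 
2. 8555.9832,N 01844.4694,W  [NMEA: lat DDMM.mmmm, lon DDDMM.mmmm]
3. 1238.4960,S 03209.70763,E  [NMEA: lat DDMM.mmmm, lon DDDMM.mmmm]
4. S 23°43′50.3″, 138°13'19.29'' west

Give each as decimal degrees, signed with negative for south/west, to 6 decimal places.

1. 59.477222, 52.877944
2. 85.933053, -18.741157
3. -12.641600, 32.161794
4. -23.730639, -138.222025

Point 1:
  φ: 28′ + 38″ = 28.63333′; 59 + 28.63333/60 = 59.4772222
  N ⇒ keep positive
  Lon: 52′ + 40.6″ = 52.67667′; 52 + 52.67667/60 = 52.8779444
  E ⇒ keep positive
Point 2:
  Lat: split at 2 digits → 85° and 55.9832′; 85 + 55.9832/60 = 85.9330533
  N ⇒ keep positive
  Lon: degrees = first 3 digits = 18, minutes = 44.4694; 18 + 44.4694/60 = 18.7411567
  hemisphere W, so the sign is −
Point 3:
  Lat: split at 2 digits → 12° and 38.496′; 12 + 38.496/60 = 12.6416000
  S ⇒ negate
  λ: split at 3 digits → 032° and 9.70763′; 32 + 9.70763/60 = 32.1617938
  E ⇒ keep positive
Point 4:
  φ: 23 + 43/60 + 50.3/3600 = 23.7306389
  hemisphere S, so the sign is −
  λ: 138° + 13/60 + 19.29/3600 = 138 + 0.216667 + 0.005358 = 138.2220250
  W ⇒ negate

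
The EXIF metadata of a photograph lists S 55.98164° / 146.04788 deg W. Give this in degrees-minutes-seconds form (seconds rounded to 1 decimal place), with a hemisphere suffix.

55°58′53.9″ S, 146°02′52.4″ W

Lat: whole degrees 55; 58.89840′ → 58′ and 53.904″
λ: whole degrees 146; 2.87280′ → 2′ and 52.368″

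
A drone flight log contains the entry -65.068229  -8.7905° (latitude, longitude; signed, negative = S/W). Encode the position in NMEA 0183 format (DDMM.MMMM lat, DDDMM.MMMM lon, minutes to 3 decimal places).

Latitude is negative → S; |value| = 65.068229
φ: 65° + 0.068229 × 60 = 65° 4.09374′
Longitude is negative → W; |value| = 8.790500
λ: minutes = (8.790500 − 8) × 60 = 47.43000

6504.094,S / 00847.430,W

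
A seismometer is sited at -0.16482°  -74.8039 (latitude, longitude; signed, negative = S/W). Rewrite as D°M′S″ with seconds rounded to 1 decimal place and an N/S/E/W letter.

Latitude is negative → S; |value| = 0.164820
Latitude: whole degrees 0; 9.88920′ → 9′ and 53.352″
Longitude is negative → W; |value| = 74.803900
λ: whole degrees 74; 48.23400′ → 48′ and 14.040″

0°09′53.4″ S, 74°48′14.0″ W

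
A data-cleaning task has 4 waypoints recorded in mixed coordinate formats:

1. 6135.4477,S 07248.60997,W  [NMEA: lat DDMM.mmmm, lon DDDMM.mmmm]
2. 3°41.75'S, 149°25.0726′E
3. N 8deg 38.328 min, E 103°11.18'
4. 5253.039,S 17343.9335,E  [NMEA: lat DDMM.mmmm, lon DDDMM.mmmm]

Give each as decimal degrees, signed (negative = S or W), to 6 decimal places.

Point 1:
  Lat: split at 2 digits → 61° and 35.4477′; 61 + 35.4477/60 = 61.5907950
  hemisphere S, so the sign is −
  Longitude: degrees = first 3 digits = 72, minutes = 48.60997; 72 + 48.60997/60 = 72.8101662
  W → negative
Point 2:
  Lat: 3 + 41.75/60 = 3.6958333
  S ⇒ negate
  λ: 149 + 25.0726/60 = 149.4178767
  E ⇒ keep positive
Point 3:
  φ: 38.328′ = 0.638800°; total 8.6388000
  N → positive
  λ: 11.18′ = 0.186333°; total 103.1863333
  E ⇒ keep positive
Point 4:
  φ: degrees = first 2 digits = 52, minutes = 53.039; 52 + 53.039/60 = 52.8839833
  S ⇒ negate
  λ: split at 3 digits → 173° and 43.9335′; 173 + 43.9335/60 = 173.7322250
  E → positive

1. -61.590795, -72.810166
2. -3.695833, 149.417877
3. 8.638800, 103.186333
4. -52.883983, 173.732225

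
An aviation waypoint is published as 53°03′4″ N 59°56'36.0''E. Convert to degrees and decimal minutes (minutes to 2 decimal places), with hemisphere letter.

Lat: 3 + 4/60 = 3.0667′
Lon: 56 + 36/60 = 56.6000′

53° 3.07′ N, 59° 56.60′ E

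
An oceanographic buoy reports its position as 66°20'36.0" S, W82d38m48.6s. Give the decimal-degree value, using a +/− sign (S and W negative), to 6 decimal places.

-66.343333, -82.646833

φ: 20′ + 36″ = 20.60000′; 66 + 20.60000/60 = 66.3433333
hemisphere S, so the sign is −
Lon: 38′ + 48.6″ = 38.81000′; 82 + 38.81000/60 = 82.6468333
hemisphere W, so the sign is −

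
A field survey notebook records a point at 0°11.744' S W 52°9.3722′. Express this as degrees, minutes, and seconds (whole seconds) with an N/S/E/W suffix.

0°11′45″ S, 52°09′22″ W

Lat: fractional minutes 0.74400 × 60 = 44.64″
Longitude: fractional minutes 0.37220 × 60 = 22.33″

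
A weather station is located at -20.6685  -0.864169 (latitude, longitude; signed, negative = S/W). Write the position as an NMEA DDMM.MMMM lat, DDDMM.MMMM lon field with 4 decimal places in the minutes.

2040.1100,S / 00051.8501,W

Latitude is negative → S; |value| = 20.668500
Lat: fractional part 0.668500 → 40.110000 minutes
Longitude is negative → W; |value| = 0.864169
Longitude: fractional part 0.864169 → 51.850140 minutes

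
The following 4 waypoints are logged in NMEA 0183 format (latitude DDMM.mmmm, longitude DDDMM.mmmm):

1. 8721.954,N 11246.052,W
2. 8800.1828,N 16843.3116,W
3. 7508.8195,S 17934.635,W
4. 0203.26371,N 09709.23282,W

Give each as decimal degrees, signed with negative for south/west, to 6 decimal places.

1. 87.365900, -112.767533
2. 88.003047, -168.721860
3. -75.146992, -179.577250
4. 2.054395, -97.153880

Point 1:
  Latitude: degrees = first 2 digits = 87, minutes = 21.954; 87 + 21.954/60 = 87.3659000
  N → positive
  Lon: split at 3 digits → 112° and 46.052′; 112 + 46.052/60 = 112.7675333
  W ⇒ negate
Point 2:
  Lat: degrees = first 2 digits = 88, minutes = 0.1828; 88 + 0.1828/60 = 88.0030467
  N → positive
  Lon: split at 3 digits → 168° and 43.3116′; 168 + 43.3116/60 = 168.7218600
  W → negative
Point 3:
  Latitude: degrees = first 2 digits = 75, minutes = 8.8195; 75 + 8.8195/60 = 75.1469917
  hemisphere S, so the sign is −
  λ: split at 3 digits → 179° and 34.635′; 179 + 34.635/60 = 179.5772500
  W ⇒ negate
Point 4:
  Latitude: degrees = first 2 digits = 2, minutes = 3.26371; 2 + 3.26371/60 = 2.0543952
  N → positive
  λ: split at 3 digits → 097° and 9.23282′; 97 + 9.23282/60 = 97.1538803
  W → negative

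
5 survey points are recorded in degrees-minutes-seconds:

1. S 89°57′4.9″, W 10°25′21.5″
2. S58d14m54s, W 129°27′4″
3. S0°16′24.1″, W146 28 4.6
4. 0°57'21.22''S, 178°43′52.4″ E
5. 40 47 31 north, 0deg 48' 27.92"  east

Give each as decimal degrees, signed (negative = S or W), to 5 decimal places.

1. -89.95136, -10.42264
2. -58.24833, -129.45111
3. -0.27336, -146.46794
4. -0.95589, 178.73122
5. 40.79194, 0.80776

Point 1:
  φ: 89 + 57/60 + 4.9/3600 = 89.951361
  hemisphere S, so the sign is −
  λ: 25′ + 21.5″ = 25.35833′; 10 + 25.35833/60 = 10.422639
  hemisphere W, so the sign is −
Point 2:
  φ: 58 + 14/60 + 54/3600 = 58.248333
  S ⇒ negate
  Lon: 129 + 27/60 + 4/3600 = 129.451111
  W ⇒ negate
Point 3:
  Latitude: 0° + 16/60 + 24.1/3600 = 0 + 0.266667 + 0.006694 = 0.273361
  hemisphere S, so the sign is −
  λ: 146 + 28/60 + 4.6/3600 = 146.467944
  W → negative
Point 4:
  Lat: 0° + 57/60 + 21.22/3600 = 0 + 0.950000 + 0.005894 = 0.955894
  S → negative
  Lon: 178° + 43/60 + 52.4/3600 = 178 + 0.716667 + 0.014556 = 178.731222
  E ⇒ keep positive
Point 5:
  Lat: 40° + 47/60 + 31/3600 = 40 + 0.783333 + 0.008611 = 40.791944
  N → positive
  Longitude: 48′ + 27.92″ = 48.46533′; 0 + 48.46533/60 = 0.807756
  E → positive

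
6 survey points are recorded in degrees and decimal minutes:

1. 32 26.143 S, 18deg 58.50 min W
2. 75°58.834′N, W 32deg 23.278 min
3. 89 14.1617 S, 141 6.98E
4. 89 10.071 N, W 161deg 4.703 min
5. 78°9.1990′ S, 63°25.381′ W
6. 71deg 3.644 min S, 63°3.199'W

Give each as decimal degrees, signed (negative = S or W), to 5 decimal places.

Point 1:
  φ: 32 + 26.143/60 = 32.435717
  S → negative
  λ: 58.5′ = 0.975000°; total 18.975000
  W → negative
Point 2:
  Lat: 75 + 58.834/60 = 75.980567
  N ⇒ keep positive
  Lon: 32 + 23.278/60 = 32.387967
  W ⇒ negate
Point 3:
  Lat: 14.1617′ = 0.236028°; total 89.236028
  S ⇒ negate
  Lon: 6.98′ = 0.116333°; total 141.116333
  E ⇒ keep positive
Point 4:
  Latitude: 10.071′ = 0.167850°; total 89.167850
  N → positive
  Lon: 4.703′ = 0.078383°; total 161.078383
  hemisphere W, so the sign is −
Point 5:
  Latitude: 9.199′ = 0.153317°; total 78.153317
  S → negative
  λ: 25.381′ = 0.423017°; total 63.423017
  W → negative
Point 6:
  Lat: 3.644′ = 0.060733°; total 71.060733
  S → negative
  Lon: 3.199′ = 0.053317°; total 63.053317
  hemisphere W, so the sign is −

1. -32.43572, -18.97500
2. 75.98057, -32.38797
3. -89.23603, 141.11633
4. 89.16785, -161.07838
5. -78.15332, -63.42302
6. -71.06073, -63.05332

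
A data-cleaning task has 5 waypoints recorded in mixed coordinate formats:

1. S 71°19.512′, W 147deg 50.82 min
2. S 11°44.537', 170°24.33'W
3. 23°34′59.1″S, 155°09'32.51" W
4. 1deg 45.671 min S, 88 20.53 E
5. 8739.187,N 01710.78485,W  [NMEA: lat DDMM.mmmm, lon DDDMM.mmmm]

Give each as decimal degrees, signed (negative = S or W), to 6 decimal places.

1. -71.325200, -147.847000
2. -11.742283, -170.405500
3. -23.583083, -155.159031
4. -1.761183, 88.342167
5. 87.653117, -17.179748

Point 1:
  Lat: 19.512′ = 0.325200°; total 71.3252000
  S → negative
  Longitude: 50.82′ = 0.847000°; total 147.8470000
  W → negative
Point 2:
  Lat: 11 + 44.537/60 = 11.7422833
  S ⇒ negate
  Lon: 24.33′ = 0.405500°; total 170.4055000
  hemisphere W, so the sign is −
Point 3:
  Lat: 34′ + 59.1″ = 34.98500′; 23 + 34.98500/60 = 23.5830833
  S ⇒ negate
  λ: 155° + 9/60 + 32.51/3600 = 155 + 0.150000 + 0.009031 = 155.1590306
  hemisphere W, so the sign is −
Point 4:
  φ: 45.671′ = 0.761183°; total 1.7611833
  S ⇒ negate
  Longitude: 20.53′ = 0.342167°; total 88.3421667
  E → positive
Point 5:
  Lat: degrees = first 2 digits = 87, minutes = 39.187; 87 + 39.187/60 = 87.6531167
  N ⇒ keep positive
  Longitude: degrees = first 3 digits = 17, minutes = 10.78485; 17 + 10.78485/60 = 17.1797475
  hemisphere W, so the sign is −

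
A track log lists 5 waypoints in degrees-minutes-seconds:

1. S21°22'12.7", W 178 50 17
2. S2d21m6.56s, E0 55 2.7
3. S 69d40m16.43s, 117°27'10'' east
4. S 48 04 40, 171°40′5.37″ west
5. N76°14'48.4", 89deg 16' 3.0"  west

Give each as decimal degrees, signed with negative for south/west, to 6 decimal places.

1. -21.370194, -178.838056
2. -2.351822, 0.917417
3. -69.671231, 117.452778
4. -48.077778, -171.668158
5. 76.246778, -89.267500

Point 1:
  φ: 22′ + 12.7″ = 22.21167′; 21 + 22.21167/60 = 21.3701944
  S ⇒ negate
  Lon: 178° + 50/60 + 17/3600 = 178 + 0.833333 + 0.004722 = 178.8380556
  W ⇒ negate
Point 2:
  Latitude: 21′ + 6.56″ = 21.10933′; 2 + 21.10933/60 = 2.3518222
  hemisphere S, so the sign is −
  Longitude: 55′ + 2.7″ = 55.04500′; 0 + 55.04500/60 = 0.9174167
  E ⇒ keep positive
Point 3:
  φ: 69° + 40/60 + 16.43/3600 = 69 + 0.666667 + 0.004564 = 69.6712306
  S ⇒ negate
  Lon: 27′ + 10″ = 27.16667′; 117 + 27.16667/60 = 117.4527778
  E ⇒ keep positive
Point 4:
  Lat: 48 + 4/60 + 40/3600 = 48.0777778
  S ⇒ negate
  Lon: 171° + 40/60 + 5.37/3600 = 171 + 0.666667 + 0.001492 = 171.6681583
  hemisphere W, so the sign is −
Point 5:
  Lat: 76 + 14/60 + 48.4/3600 = 76.2467778
  N ⇒ keep positive
  λ: 89 + 16/60 + 3/3600 = 89.2675000
  W → negative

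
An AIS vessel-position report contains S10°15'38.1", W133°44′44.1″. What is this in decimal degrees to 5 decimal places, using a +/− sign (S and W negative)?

-10.26058, -133.74558

φ: 15′ + 38.1″ = 15.63500′; 10 + 15.63500/60 = 10.260583
S → negative
λ: 133 + 44/60 + 44.1/3600 = 133.745583
W → negative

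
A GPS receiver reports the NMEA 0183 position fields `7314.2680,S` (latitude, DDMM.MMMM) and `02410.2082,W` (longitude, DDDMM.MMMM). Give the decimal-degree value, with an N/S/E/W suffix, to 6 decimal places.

φ: degrees = first 2 digits = 73, minutes = 14.268; 73 + 14.268/60 = 73.2378000
λ: split at 3 digits → 024° and 10.2082′; 24 + 10.2082/60 = 24.1701367

73.237800° S, 24.170137° W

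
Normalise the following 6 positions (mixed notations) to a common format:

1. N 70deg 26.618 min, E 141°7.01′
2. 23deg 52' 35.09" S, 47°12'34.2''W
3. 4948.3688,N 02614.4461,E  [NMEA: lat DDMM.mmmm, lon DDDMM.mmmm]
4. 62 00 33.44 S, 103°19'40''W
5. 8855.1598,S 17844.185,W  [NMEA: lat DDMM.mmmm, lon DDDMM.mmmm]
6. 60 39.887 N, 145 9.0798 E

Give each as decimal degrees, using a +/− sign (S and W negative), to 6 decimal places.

1. 70.443633, 141.116833
2. -23.876414, -47.209500
3. 49.806147, 26.240768
4. -62.009289, -103.327778
5. -88.919330, -178.736417
6. 60.664783, 145.151330

Point 1:
  φ: 70 + 26.618/60 = 70.4436333
  N → positive
  Lon: 7.01′ = 0.116833°; total 141.1168333
  E → positive
Point 2:
  Lat: 52′ + 35.09″ = 52.58483′; 23 + 52.58483/60 = 23.8764139
  S ⇒ negate
  Lon: 47 + 12/60 + 34.2/3600 = 47.2095000
  hemisphere W, so the sign is −
Point 3:
  Lat: degrees = first 2 digits = 49, minutes = 48.3688; 49 + 48.3688/60 = 49.8061467
  N ⇒ keep positive
  Lon: degrees = first 3 digits = 26, minutes = 14.4461; 26 + 14.4461/60 = 26.2407683
  E ⇒ keep positive
Point 4:
  Lat: 62° + 0/60 + 33.44/3600 = 62 + 0.000000 + 0.009289 = 62.0092889
  S ⇒ negate
  Longitude: 103° + 19/60 + 40/3600 = 103 + 0.316667 + 0.011111 = 103.3277778
  W ⇒ negate
Point 5:
  Latitude: degrees = first 2 digits = 88, minutes = 55.1598; 88 + 55.1598/60 = 88.9193300
  hemisphere S, so the sign is −
  Lon: split at 3 digits → 178° and 44.185′; 178 + 44.185/60 = 178.7364167
  W → negative
Point 6:
  Latitude: 39.887′ = 0.664783°; total 60.6647833
  N ⇒ keep positive
  Lon: 145 + 9.0798/60 = 145.1513300
  E → positive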